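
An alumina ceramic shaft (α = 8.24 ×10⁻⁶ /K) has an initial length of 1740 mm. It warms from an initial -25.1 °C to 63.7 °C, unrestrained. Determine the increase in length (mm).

ΔT = 63.7 − (-25.1) = 88.80 K.
ΔL = α·L₀·ΔT = 8.24×10⁻⁶ × 1740 mm × 88.80 K = 1.27 mm.

1.27 mm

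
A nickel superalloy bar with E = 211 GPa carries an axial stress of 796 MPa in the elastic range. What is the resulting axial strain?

3.77×10⁻³

ε = σ/E = 796 / 211000 = 3.77×10⁻³.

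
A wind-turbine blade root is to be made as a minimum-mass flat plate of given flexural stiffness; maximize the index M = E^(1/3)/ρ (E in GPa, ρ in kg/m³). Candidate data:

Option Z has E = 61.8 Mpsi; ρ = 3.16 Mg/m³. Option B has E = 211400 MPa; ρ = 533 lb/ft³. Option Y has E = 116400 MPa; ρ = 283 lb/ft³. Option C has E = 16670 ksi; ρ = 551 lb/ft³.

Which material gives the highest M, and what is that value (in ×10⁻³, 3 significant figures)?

Putting every candidate on a common basis:
  option Z: E = 426.1 GPa, ρ = 3160 kg/m³
  option B: E = 211.4 GPa, ρ = 8538 kg/m³
  option Y: E = 116.4 GPa, ρ = 4533 kg/m³
  option C: E = 114.9 GPa, ρ = 8826 kg/m³
  option Z: M = 2.38×10⁻³
  option Y: M = 1.08×10⁻³
  option B: M = 0.698×10⁻³
  option C: M = 0.551×10⁻³
Option Z ranks first.

option Z, M = 2.38×10⁻³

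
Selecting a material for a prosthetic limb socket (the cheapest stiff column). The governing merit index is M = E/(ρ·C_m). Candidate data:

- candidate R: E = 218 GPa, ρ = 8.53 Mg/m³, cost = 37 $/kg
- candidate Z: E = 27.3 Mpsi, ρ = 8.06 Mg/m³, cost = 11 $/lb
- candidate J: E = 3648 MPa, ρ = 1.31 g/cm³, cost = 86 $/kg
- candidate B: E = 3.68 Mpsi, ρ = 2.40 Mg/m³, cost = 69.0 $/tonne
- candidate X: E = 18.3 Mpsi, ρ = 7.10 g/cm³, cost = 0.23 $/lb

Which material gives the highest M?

candidate B

After converting to SI:
  candidate R: E = 218.0 GPa, ρ = 8530 kg/m³, cost = 37.00 $/kg
  candidate Z: E = 188.2 GPa, ρ = 8060 kg/m³, cost = 24.25 $/kg
  candidate J: E = 3.648 GPa, ρ = 1310 kg/m³, cost = 86.00 $/kg
  candidate B: E = 25.37 GPa, ρ = 2400 kg/m³, cost = 0.06900 $/kg
  candidate X: E = 126.2 GPa, ρ = 7100 kg/m³, cost = 0.5071 $/kg
  candidate B: M = 153 MN·m per $
  candidate X: M = 35.0 MN·m per $
  candidate Z: M = 0.963 MN·m per $
  candidate R: M = 0.691 MN·m per $
  candidate J: M = 0.0324 MN·m per $
Candidate B has the largest M.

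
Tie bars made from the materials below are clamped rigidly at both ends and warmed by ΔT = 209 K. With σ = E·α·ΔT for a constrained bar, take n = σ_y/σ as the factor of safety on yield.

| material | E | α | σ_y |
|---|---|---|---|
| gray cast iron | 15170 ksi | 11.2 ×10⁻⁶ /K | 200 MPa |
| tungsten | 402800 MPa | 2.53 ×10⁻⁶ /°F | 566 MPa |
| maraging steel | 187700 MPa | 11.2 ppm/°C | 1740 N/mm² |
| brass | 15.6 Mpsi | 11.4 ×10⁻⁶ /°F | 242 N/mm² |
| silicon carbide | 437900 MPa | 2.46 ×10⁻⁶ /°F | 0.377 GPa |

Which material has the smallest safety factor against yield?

Per material, after unit conversion:
  gray cast iron: E = 104.6, α = 11.2, σ_y = 200.0 → σ = 245 MPa, n = 0.817
  tungsten: E = 402.8, α = 4.55, σ_y = 566.0 → σ = 383 MPa, n = 1.48
  maraging steel: E = 187.7, α = 11.2, σ_y = 1740 → σ = 439 MPa, n = 3.96
  brass: E = 107.6, α = 20.5, σ_y = 242.0 → σ = 461 MPa, n = 0.525
  silicon carbide: E = 437.9, α = 4.43, σ_y = 377.0 → σ = 405 MPa, n = 0.930
The minimum is brass at n = 0.525.

brass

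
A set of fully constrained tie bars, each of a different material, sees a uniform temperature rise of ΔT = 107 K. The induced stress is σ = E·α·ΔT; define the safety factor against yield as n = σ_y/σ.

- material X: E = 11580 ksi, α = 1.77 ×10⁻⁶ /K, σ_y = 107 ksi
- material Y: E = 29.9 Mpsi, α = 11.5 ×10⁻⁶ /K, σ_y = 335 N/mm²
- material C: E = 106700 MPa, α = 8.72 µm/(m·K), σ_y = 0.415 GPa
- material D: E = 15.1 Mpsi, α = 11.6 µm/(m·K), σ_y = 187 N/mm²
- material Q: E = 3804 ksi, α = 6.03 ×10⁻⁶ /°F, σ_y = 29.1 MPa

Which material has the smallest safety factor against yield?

Converting E to GPa, α to ×10⁻⁶/K, σ_y to MPa, then σ and n for each:
  material X: E = 79.84, α = 1.77, σ_y = 737.7 → σ = 15.1 MPa, n = 48.8
  material Y: E = 206.2, α = 11.5, σ_y = 335.0 → σ = 254 MPa, n = 1.32
  material C: E = 106.7, α = 8.72, σ_y = 415.0 → σ = 99.6 MPa, n = 4.17
  material D: E = 104.1, α = 11.6, σ_y = 187.0 → σ = 129 MPa, n = 1.45
  material Q: E = 26.23, α = 10.9, σ_y = 29.10 → σ = 30.5 MPa, n = 0.955
Smallest n: material Q with n = 0.955.

material Q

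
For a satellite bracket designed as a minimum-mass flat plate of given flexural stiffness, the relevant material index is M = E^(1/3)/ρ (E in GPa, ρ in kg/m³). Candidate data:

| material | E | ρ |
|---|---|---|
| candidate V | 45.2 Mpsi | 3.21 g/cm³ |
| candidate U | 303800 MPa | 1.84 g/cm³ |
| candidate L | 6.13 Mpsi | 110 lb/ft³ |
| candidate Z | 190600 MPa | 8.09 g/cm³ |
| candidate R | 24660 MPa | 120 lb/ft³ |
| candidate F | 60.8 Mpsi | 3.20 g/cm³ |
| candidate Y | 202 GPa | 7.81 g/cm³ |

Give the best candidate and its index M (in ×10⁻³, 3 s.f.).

candidate U, M = 3.65×10⁻³

Putting every candidate on a common basis:
  candidate V: E = 311.6 GPa, ρ = 3210 kg/m³
  candidate U: E = 303.8 GPa, ρ = 1840 kg/m³
  candidate L: E = 42.26 GPa, ρ = 1762 kg/m³
  candidate Z: E = 190.6 GPa, ρ = 8090 kg/m³
  candidate R: E = 24.66 GPa, ρ = 1922 kg/m³
  candidate F: E = 419.2 GPa, ρ = 3200 kg/m³
  candidate Y: E = 202.0 GPa, ρ = 7810 kg/m³
  candidate U: M = 3.65×10⁻³
  candidate F: M = 2.34×10⁻³
  candidate V: M = 2.11×10⁻³
  candidate L: M = 1.98×10⁻³
  candidate R: M = 1.51×10⁻³
  candidate Y: M = 0.751×10⁻³
  candidate Z: M = 0.711×10⁻³
Highest index: candidate U.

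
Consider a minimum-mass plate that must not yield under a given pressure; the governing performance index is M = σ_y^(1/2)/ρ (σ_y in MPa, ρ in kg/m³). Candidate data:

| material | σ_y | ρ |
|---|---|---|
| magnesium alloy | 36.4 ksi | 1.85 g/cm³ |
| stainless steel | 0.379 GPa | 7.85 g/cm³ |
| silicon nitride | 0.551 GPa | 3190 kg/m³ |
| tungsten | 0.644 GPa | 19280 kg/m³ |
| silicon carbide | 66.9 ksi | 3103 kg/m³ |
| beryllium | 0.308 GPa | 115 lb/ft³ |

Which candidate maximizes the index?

Normalizing units and computing the index:
  magnesium alloy: σ_y = 251.0 MPa, ρ = 1850 kg/m³
  stainless steel: σ_y = 379.0 MPa, ρ = 7850 kg/m³
  silicon nitride: σ_y = 551.0 MPa, ρ = 3190 kg/m³
  tungsten: σ_y = 644.0 MPa, ρ = 19280 kg/m³
  silicon carbide: σ_y = 461.3 MPa, ρ = 3103 kg/m³
  beryllium: σ_y = 308.0 MPa, ρ = 1842 kg/m³
  beryllium: M = 9.53×10⁻³
  magnesium alloy: M = 8.56×10⁻³
  silicon nitride: M = 7.36×10⁻³
  silicon carbide: M = 6.92×10⁻³
  stainless steel: M = 2.48×10⁻³
  tungsten: M = 1.32×10⁻³
Highest index: beryllium.

beryllium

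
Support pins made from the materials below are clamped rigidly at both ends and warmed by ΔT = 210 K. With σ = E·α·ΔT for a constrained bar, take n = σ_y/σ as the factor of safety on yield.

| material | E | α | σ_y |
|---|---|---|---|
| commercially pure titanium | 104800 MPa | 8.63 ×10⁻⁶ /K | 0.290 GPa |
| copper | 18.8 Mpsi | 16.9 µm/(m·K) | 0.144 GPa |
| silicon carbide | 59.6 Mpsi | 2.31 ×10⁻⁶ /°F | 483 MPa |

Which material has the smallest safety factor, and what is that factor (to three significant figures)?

copper, n = 0.313

In consistent units (E in GPa, α in ×10⁻⁶/K, σ_y in MPa):
  commercially pure titanium: E = 104.8, α = 8.63, σ_y = 290.0 → σ = 190 MPa, n = 1.53
  copper: E = 129.6, α = 16.9, σ_y = 144.0 → σ = 460 MPa, n = 0.313
  silicon carbide: E = 410.9, α = 4.16, σ_y = 483.0 → σ = 359 MPa, n = 1.35
Smallest n: copper with n = 0.313.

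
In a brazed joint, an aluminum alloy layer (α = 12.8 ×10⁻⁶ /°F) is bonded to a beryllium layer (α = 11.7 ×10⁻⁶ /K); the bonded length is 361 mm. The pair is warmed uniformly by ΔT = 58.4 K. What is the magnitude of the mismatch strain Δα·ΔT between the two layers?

6.62×10⁻⁴

aluminum alloy: α = 12.8×10⁻⁶/°F × 9/5 = 23.0×10⁻⁶/K.
Δα = |23.0 − 11.7|×10⁻⁶/K = 11.3×10⁻⁶/K.
Mismatch strain = Δα·ΔT = 11.3×10⁻⁶ × 58.4 = 6.62×10⁻⁴.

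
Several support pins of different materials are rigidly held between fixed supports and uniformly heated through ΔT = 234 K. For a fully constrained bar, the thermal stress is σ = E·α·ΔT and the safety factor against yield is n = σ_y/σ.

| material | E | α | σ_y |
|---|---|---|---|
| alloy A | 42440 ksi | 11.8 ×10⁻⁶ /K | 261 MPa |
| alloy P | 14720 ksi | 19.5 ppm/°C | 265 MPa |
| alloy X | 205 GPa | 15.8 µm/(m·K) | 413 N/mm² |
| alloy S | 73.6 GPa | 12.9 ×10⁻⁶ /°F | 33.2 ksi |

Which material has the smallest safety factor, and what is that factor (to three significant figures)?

alloy A, n = 0.323

Converting E to GPa, α to ×10⁻⁶/K, σ_y to MPa, then σ and n for each:
  alloy A: E = 292.6, α = 11.8, σ_y = 261.0 → σ = 808 MPa, n = 0.323
  alloy P: E = 101.5, α = 19.5, σ_y = 265.0 → σ = 463 MPa, n = 0.572
  alloy X: E = 205.0, α = 15.8, σ_y = 413.0 → σ = 758 MPa, n = 0.545
  alloy S: E = 73.60, α = 23.2, σ_y = 228.9 → σ = 400 MPa, n = 0.572
The minimum is alloy A at n = 0.323.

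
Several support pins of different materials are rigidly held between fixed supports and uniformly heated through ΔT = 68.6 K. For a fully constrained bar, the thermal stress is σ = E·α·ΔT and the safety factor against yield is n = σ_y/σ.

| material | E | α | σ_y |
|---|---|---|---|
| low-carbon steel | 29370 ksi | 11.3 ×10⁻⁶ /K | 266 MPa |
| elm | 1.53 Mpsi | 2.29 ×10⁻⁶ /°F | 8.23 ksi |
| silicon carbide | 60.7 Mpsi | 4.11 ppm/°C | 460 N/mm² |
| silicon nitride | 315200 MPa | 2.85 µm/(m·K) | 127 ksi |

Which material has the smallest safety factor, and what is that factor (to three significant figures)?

In consistent units (E in GPa, α in ×10⁻⁶/K, σ_y in MPa):
  low-carbon steel: E = 202.5, α = 11.3, σ_y = 266.0 → σ = 157 MPa, n = 1.69
  elm: E = 10.55, α = 4.12, σ_y = 56.74 → σ = 2.98 MPa, n = 19.0
  silicon carbide: E = 418.5, α = 4.11, σ_y = 460.0 → σ = 118 MPa, n = 3.90
  silicon nitride: E = 315.2, α = 2.85, σ_y = 875.6 → σ = 61.6 MPa, n = 14.2
Smallest n: low-carbon steel with n = 1.69.

low-carbon steel, n = 1.69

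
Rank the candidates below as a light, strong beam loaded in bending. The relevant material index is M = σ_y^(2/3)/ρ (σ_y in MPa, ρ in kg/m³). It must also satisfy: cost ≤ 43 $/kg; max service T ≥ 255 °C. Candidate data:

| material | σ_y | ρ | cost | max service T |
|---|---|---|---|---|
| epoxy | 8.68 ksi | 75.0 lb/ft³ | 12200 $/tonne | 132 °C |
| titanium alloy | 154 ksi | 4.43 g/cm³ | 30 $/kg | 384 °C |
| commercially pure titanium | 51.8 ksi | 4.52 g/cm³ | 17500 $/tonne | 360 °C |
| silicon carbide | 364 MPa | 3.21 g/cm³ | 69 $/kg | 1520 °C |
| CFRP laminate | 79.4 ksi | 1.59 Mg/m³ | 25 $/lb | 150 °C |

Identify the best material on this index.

Screen on constraints: cost ≤ 43 $/kg; max service T ≥ 255 °C. Survivors: titanium alloy, commercially pure titanium.
Putting every candidate on a common basis:
  titanium alloy: σ_y = 1062 MPa, ρ = 4430 kg/m³
  commercially pure titanium: σ_y = 357.1 MPa, ρ = 4520 kg/m³
  titanium alloy: M = 23.5×10⁻³
  commercially pure titanium: M = 11.1×10⁻³
Highest index: titanium alloy.

titanium alloy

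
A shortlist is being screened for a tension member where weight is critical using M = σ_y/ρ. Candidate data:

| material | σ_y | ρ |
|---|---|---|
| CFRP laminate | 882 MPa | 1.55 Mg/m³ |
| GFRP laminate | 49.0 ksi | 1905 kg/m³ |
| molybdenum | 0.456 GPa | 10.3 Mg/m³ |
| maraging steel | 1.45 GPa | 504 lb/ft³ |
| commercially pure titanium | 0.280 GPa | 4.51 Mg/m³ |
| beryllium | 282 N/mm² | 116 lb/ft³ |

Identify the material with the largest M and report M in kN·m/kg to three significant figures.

CFRP laminate, M = 569 kN·m/kg

After converting to SI:
  CFRP laminate: σ_y = 882.0 MPa, ρ = 1550 kg/m³
  GFRP laminate: σ_y = 337.8 MPa, ρ = 1905 kg/m³
  molybdenum: σ_y = 456.0 MPa, ρ = 10300 kg/m³
  maraging steel: σ_y = 1450 MPa, ρ = 8073 kg/m³
  commercially pure titanium: σ_y = 280.0 MPa, ρ = 4510 kg/m³
  beryllium: σ_y = 282.0 MPa, ρ = 1858 kg/m³
  CFRP laminate: M = 569 kN·m/kg
  maraging steel: M = 180 kN·m/kg
  GFRP laminate: M = 177 kN·m/kg
  beryllium: M = 152 kN·m/kg
  commercially pure titanium: M = 62.1 kN·m/kg
  molybdenum: M = 44.3 kN·m/kg
CFRP laminate has the largest M.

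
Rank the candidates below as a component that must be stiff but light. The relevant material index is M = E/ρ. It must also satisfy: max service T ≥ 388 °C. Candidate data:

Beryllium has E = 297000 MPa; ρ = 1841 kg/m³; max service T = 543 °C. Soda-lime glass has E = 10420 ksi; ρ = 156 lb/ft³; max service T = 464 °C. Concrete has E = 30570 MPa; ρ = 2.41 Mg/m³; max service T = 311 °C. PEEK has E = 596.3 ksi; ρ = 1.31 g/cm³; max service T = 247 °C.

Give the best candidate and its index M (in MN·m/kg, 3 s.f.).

beryllium, M = 161 MN·m/kg

Screen on constraints: max service T ≥ 388 °C. Survivors: beryllium, soda-lime glass.
In SI units:
  beryllium: E = 297.0 GPa, ρ = 1841 kg/m³
  soda-lime glass: E = 71.84 GPa, ρ = 2499 kg/m³
  beryllium: M = 161 MN·m/kg
  soda-lime glass: M = 28.8 MN·m/kg
Highest index: beryllium.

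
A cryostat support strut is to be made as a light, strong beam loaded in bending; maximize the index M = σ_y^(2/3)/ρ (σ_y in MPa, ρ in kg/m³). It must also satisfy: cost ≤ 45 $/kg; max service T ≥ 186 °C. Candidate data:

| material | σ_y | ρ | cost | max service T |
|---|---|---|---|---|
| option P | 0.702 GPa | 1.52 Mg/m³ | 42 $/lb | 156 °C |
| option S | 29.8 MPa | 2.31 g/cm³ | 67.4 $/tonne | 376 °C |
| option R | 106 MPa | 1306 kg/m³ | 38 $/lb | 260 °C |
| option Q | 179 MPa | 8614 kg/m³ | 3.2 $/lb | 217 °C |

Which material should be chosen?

option S

Screen on constraints: cost ≤ 45 $/kg; max service T ≥ 186 °C. Survivors: option S, option Q.
After converting to SI:
  option S: σ_y = 29.80 MPa, ρ = 2310 kg/m³
  option Q: σ_y = 179.0 MPa, ρ = 8614 kg/m³
  option S: M = 4.16×10⁻³
  option Q: M = 3.69×10⁻³
Option S has the largest M.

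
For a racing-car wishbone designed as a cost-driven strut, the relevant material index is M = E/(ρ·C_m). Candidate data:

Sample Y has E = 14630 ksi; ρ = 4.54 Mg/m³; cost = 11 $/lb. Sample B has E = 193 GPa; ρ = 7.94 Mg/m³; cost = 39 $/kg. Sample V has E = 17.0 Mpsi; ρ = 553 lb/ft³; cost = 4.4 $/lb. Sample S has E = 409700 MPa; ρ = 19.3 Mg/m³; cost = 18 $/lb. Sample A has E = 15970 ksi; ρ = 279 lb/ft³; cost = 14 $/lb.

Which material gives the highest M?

sample V

After converting to SI:
  sample Y: E = 100.9 GPa, ρ = 4540 kg/m³, cost = 24.25 $/kg
  sample B: E = 193.0 GPa, ρ = 7940 kg/m³, cost = 39.00 $/kg
  sample V: E = 117.2 GPa, ρ = 8858 kg/m³, cost = 9.700 $/kg
  sample S: E = 409.7 GPa, ρ = 19300 kg/m³, cost = 39.68 $/kg
  sample A: E = 110.1 GPa, ρ = 4469 kg/m³, cost = 30.86 $/kg
  sample V: M = 1.36 MN·m per $
  sample Y: M = 0.916 MN·m per $
  sample A: M = 0.798 MN·m per $
  sample B: M = 0.623 MN·m per $
  sample S: M = 0.535 MN·m per $
The maximum is for sample V.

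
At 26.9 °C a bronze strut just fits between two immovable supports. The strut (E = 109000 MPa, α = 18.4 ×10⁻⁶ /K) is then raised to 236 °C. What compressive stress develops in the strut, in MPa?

E = 109000 MPa = 109.0 GPa.
ΔT = 209.1 K. Constrained thermal stress σ = E·α·ΔT = 109.0×10³ MPa × 18.4×10⁻⁶ × 209.1 = 419 MPa (compressive).

419 MPa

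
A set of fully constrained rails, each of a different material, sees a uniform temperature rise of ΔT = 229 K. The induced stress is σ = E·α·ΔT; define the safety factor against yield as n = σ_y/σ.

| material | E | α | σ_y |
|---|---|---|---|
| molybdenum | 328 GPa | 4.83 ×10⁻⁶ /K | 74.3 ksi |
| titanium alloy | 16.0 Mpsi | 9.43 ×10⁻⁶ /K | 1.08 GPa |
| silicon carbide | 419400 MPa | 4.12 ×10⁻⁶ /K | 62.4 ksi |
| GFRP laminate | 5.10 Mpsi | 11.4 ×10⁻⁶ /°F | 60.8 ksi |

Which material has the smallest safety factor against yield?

In consistent units (E in GPa, α in ×10⁻⁶/K, σ_y in MPa):
  molybdenum: E = 328.0, α = 4.83, σ_y = 512.3 → σ = 363 MPa, n = 1.41
  titanium alloy: E = 110.3, α = 9.43, σ_y = 1080 → σ = 238 MPa, n = 4.53
  silicon carbide: E = 419.4, α = 4.12, σ_y = 430.2 → σ = 396 MPa, n = 1.09
  GFRP laminate: E = 35.16, α = 20.5, σ_y = 419.2 → σ = 165 MPa, n = 2.54
The minimum is silicon carbide at n = 1.09.

silicon carbide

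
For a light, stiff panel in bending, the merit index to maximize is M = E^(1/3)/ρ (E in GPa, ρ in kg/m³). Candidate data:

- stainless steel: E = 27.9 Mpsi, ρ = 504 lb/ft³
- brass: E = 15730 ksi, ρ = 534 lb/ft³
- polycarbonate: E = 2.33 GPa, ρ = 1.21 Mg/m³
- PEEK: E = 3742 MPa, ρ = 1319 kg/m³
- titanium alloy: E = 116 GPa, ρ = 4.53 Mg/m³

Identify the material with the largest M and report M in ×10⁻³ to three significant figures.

Convert each candidate to consistent units, then evaluate M:
  stainless steel: E = 192.4 GPa, ρ = 8073 kg/m³
  brass: E = 108.5 GPa, ρ = 8554 kg/m³
  polycarbonate: E = 2.330 GPa, ρ = 1210 kg/m³
  PEEK: E = 3.742 GPa, ρ = 1319 kg/m³
  titanium alloy: E = 116.0 GPa, ρ = 4530 kg/m³
  PEEK: M = 1.18×10⁻³
  polycarbonate: M = 1.10×10⁻³
  titanium alloy: M = 1.08×10⁻³
  stainless steel: M = 0.715×10⁻³
  brass: M = 0.558×10⁻³
The maximum is for PEEK.

PEEK, M = 1.18×10⁻³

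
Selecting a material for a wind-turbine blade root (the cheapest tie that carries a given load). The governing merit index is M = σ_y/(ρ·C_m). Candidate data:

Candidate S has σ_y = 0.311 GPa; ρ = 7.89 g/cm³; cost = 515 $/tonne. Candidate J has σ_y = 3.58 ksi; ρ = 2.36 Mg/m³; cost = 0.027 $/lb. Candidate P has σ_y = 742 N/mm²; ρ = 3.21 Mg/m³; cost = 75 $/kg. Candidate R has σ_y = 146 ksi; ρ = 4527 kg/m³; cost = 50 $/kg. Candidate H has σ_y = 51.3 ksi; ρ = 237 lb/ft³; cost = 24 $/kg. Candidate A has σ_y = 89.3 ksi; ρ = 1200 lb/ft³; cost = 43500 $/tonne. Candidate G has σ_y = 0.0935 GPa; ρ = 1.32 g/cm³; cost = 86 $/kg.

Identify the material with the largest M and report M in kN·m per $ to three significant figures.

In SI units:
  candidate S: σ_y = 311.0 MPa, ρ = 7890 kg/m³, cost = 0.5150 $/kg
  candidate J: σ_y = 24.68 MPa, ρ = 2360 kg/m³, cost = 0.05952 $/kg
  candidate P: σ_y = 742.0 MPa, ρ = 3210 kg/m³, cost = 75.00 $/kg
  candidate R: σ_y = 1007 MPa, ρ = 4527 kg/m³, cost = 50.00 $/kg
  candidate H: σ_y = 353.7 MPa, ρ = 3796 kg/m³, cost = 24.00 $/kg
  candidate A: σ_y = 615.7 MPa, ρ = 19220 kg/m³, cost = 43.50 $/kg
  candidate G: σ_y = 93.50 MPa, ρ = 1320 kg/m³, cost = 86.00 $/kg
  candidate J: M = 176 kN·m per $
  candidate S: M = 76.5 kN·m per $
  candidate R: M = 4.45 kN·m per $
  candidate H: M = 3.88 kN·m per $
  candidate P: M = 3.08 kN·m per $
  candidate G: M = 0.824 kN·m per $
  candidate A: M = 0.736 kN·m per $
Highest index: candidate J.

candidate J, M = 176 kN·m per $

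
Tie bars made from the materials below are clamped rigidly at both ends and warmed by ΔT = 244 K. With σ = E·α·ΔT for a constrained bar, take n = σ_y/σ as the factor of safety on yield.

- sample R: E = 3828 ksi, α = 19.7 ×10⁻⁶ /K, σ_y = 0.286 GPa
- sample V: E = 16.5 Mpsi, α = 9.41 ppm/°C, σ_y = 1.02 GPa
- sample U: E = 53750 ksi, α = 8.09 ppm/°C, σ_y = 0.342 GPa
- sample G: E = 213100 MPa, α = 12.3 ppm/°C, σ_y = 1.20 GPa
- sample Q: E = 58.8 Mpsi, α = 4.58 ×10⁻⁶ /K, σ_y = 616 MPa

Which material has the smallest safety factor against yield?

With everything in SI (GPa, ×10⁻⁶/K, MPa):
  sample R: E = 26.39, α = 19.7, σ_y = 286.0 → σ = 127 MPa, n = 2.25
  sample V: E = 113.8, α = 9.41, σ_y = 1020 → σ = 261 MPa, n = 3.90
  sample U: E = 370.6, α = 8.09, σ_y = 342.0 → σ = 732 MPa, n = 0.468
  sample G: E = 213.1, α = 12.3, σ_y = 1200 → σ = 640 MPa, n = 1.88
  sample Q: E = 405.4, α = 4.58, σ_y = 616.0 → σ = 453 MPa, n = 1.36
The minimum is sample U at n = 0.468.

sample U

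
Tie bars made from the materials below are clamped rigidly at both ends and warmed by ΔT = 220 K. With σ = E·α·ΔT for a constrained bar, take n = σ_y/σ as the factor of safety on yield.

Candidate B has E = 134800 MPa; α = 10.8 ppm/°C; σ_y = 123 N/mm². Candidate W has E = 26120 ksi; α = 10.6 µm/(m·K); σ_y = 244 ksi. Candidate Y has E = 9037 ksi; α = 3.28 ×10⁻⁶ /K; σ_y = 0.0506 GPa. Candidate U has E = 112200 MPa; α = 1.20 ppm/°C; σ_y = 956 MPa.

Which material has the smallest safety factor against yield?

With everything in SI (GPa, ×10⁻⁶/K, MPa):
  candidate B: E = 134.8, α = 10.8, σ_y = 123.0 → σ = 320 MPa, n = 0.384
  candidate W: E = 180.1, α = 10.6, σ_y = 1682 → σ = 420 MPa, n = 4.01
  candidate Y: E = 62.31, α = 3.28, σ_y = 50.60 → σ = 45.0 MPa, n = 1.13
  candidate U: E = 112.2, α = 1.20, σ_y = 956.0 → σ = 29.6 MPa, n = 32.3
Smallest n: candidate B with n = 0.384.

candidate B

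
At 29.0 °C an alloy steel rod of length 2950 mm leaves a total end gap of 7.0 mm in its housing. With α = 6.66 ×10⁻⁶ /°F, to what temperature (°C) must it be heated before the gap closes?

227 °C

α = 6.66×10⁻⁶/°F × 9/5 = 12.0×10⁻⁶/K.
α·L₀·ΔT = 7.0 mm ⇒ ΔT = 7.0 / (12.0×10⁻⁶ × 2950.0) = 197.9 K.
T = 29.0 + 197.9 = 226.9 °C.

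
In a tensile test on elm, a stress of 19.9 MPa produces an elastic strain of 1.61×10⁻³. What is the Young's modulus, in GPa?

12.4 GPa

E = σ/ε = 19.9 MPa / 1.61×10⁻³ = 12360 MPa = 12.4 GPa.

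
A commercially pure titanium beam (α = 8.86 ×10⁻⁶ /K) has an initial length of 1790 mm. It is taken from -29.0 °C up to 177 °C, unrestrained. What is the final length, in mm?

1793.3 mm

ΔT = 177 − (-29.0) = 206.0 K.
ΔL = α·L₀·ΔT = 8.86×10⁻⁶ × 1790 mm × 206.0 K = 3.27 mm.
L = L₀ + ΔL = 1790 + 3.27 = 1793.3 mm.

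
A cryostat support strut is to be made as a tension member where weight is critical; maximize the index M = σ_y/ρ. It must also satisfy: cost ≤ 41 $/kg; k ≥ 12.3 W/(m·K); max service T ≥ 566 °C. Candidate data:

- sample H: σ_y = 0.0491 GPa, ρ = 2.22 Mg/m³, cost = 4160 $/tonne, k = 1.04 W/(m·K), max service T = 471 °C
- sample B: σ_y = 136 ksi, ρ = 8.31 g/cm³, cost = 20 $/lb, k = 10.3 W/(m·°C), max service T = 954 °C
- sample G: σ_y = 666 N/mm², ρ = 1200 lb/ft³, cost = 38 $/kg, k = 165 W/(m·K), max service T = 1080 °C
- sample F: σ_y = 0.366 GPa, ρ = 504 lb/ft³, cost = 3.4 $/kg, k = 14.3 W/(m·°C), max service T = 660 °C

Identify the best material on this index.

Screen on constraints: cost ≤ 41 $/kg; k ≥ 12.3 W/(m·K); max service T ≥ 566 °C. Survivors: sample G, sample F.
After converting to SI:
  sample G: σ_y = 666.0 MPa, ρ = 19220 kg/m³
  sample F: σ_y = 366.0 MPa, ρ = 8073 kg/m³
  sample F: M = 45.3 kN·m/kg
  sample G: M = 34.6 kN·m/kg
Sample F ranks first.

sample F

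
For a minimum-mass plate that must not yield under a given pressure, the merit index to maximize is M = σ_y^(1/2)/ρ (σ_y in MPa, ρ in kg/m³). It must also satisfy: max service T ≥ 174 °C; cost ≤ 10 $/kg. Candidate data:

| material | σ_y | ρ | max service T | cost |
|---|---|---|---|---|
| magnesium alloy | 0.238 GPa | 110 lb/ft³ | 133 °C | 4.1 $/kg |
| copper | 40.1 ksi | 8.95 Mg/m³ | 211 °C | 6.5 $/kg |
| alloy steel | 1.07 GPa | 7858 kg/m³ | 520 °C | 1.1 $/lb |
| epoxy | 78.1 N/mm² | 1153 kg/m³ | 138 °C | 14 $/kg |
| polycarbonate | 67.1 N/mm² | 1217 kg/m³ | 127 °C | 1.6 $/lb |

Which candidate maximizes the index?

Screen on constraints: max service T ≥ 174 °C; cost ≤ 10 $/kg. Survivors: copper, alloy steel.
Putting every candidate on a common basis:
  copper: σ_y = 276.5 MPa, ρ = 8950 kg/m³
  alloy steel: σ_y = 1070 MPa, ρ = 7858 kg/m³
  alloy steel: M = 4.16×10⁻³
  copper: M = 1.86×10⁻³
Alloy steel has the largest M.

alloy steel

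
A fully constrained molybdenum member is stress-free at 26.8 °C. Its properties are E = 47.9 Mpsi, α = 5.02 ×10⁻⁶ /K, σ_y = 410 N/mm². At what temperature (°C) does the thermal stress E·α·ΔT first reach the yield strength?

274 °C

E = 47.9 Mpsi = 330.3 GPa.
σ_y = 410 N/mm² = 410.0 MPa.
E·α·ΔT = 410.0 MPa ⇒ ΔT = 410.0 / (330.3×10³ × 5.02×10⁻⁶) = 247.3 K.
T = 26.8 + 247.3 = 274.1 °C.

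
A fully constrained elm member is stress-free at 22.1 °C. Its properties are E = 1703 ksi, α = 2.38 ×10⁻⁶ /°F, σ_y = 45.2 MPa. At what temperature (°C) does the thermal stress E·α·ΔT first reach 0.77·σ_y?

E = 1703 ksi = 11.74 GPa.
α = 2.38×10⁻⁶/°F × 9/5 = 4.28×10⁻⁶/K.
E·α·ΔT = 34.80 MPa ⇒ ΔT = 34.80 / (11.74×10³ × 4.28×10⁻⁶) = 691.9 K.
T = 22.1 + 691.9 = 714.0 °C.

714 °C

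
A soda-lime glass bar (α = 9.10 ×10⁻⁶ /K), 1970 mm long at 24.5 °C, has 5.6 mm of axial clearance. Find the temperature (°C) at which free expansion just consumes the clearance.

337 °C

α·L₀·ΔT = 5.6 mm ⇒ ΔT = 5.6 / (9.10×10⁻⁶ × 1970.0) = 312.4 K.
T = 24.5 + 312.4 = 336.9 °C.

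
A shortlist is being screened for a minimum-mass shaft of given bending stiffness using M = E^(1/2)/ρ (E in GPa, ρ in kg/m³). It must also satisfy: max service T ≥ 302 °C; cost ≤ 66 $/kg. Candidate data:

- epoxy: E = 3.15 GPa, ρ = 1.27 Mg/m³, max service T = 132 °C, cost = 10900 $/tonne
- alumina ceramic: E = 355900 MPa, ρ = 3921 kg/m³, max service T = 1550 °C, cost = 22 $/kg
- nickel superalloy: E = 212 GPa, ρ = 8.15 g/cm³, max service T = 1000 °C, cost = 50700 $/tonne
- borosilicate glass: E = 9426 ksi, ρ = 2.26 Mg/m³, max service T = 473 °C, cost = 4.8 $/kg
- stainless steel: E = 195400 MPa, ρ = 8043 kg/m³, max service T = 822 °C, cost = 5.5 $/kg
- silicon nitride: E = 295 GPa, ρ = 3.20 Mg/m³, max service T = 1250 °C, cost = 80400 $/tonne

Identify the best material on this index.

alumina ceramic

Screen on constraints: max service T ≥ 302 °C; cost ≤ 66 $/kg. Survivors: alumina ceramic, nickel superalloy, borosilicate glass, stainless steel.
After converting to SI:
  alumina ceramic: E = 355.9 GPa, ρ = 3921 kg/m³
  nickel superalloy: E = 212.0 GPa, ρ = 8150 kg/m³
  borosilicate glass: E = 64.99 GPa, ρ = 2260 kg/m³
  stainless steel: E = 195.4 GPa, ρ = 8043 kg/m³
  alumina ceramic: M = 4.81×10⁻³
  borosilicate glass: M = 3.57×10⁻³
  nickel superalloy: M = 1.79×10⁻³
  stainless steel: M = 1.74×10⁻³
Highest index: alumina ceramic.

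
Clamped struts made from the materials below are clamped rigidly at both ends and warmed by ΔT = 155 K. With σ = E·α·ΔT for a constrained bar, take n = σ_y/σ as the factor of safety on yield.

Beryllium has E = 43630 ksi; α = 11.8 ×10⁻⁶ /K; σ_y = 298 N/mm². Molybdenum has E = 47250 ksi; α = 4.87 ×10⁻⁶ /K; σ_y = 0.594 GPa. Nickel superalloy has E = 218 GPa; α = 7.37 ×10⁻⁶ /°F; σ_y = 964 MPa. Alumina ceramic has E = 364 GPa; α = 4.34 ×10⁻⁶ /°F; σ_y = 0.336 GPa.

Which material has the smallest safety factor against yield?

beryllium

With everything in SI (GPa, ×10⁻⁶/K, MPa):
  beryllium: E = 300.8, α = 11.8, σ_y = 298.0 → σ = 550 MPa, n = 0.542
  molybdenum: E = 325.8, α = 4.87, σ_y = 594.0 → σ = 246 MPa, n = 2.42
  nickel superalloy: E = 218.0, α = 13.3, σ_y = 964.0 → σ = 448 MPa, n = 2.15
  alumina ceramic: E = 364.0, α = 7.81, σ_y = 336.0 → σ = 441 MPa, n = 0.762
Beryllium has the lowest safety factor, n = 0.542.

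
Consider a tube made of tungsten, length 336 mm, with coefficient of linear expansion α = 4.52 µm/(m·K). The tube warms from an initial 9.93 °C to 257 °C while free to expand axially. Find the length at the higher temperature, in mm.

ΔT = 257 − 9.93 = 247.1 K.
ΔL = α·L₀·ΔT = 4.52×10⁻⁶ × 336 mm × 247.1 K = 0.375 mm.
L = L₀ + ΔL = 336 + 0.375 = 336.38 mm.

336.38 mm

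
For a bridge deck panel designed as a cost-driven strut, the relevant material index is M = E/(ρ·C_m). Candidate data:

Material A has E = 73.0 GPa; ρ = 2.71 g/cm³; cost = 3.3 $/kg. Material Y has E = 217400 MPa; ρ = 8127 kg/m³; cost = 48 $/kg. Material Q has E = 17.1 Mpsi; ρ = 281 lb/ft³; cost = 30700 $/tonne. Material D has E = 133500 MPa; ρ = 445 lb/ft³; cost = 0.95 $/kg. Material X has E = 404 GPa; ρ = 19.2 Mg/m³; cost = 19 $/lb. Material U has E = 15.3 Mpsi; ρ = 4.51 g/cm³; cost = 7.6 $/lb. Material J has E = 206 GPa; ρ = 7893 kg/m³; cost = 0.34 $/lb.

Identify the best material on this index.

material J

Normalizing units and computing the index:
  material A: E = 73.00 GPa, ρ = 2710 kg/m³, cost = 3.300 $/kg
  material Y: E = 217.4 GPa, ρ = 8127 kg/m³, cost = 48.00 $/kg
  material Q: E = 117.9 GPa, ρ = 4501 kg/m³, cost = 30.70 $/kg
  material D: E = 133.5 GPa, ρ = 7128 kg/m³, cost = 0.9500 $/kg
  material X: E = 404.0 GPa, ρ = 19200 kg/m³, cost = 41.89 $/kg
  material U: E = 105.5 GPa, ρ = 4510 kg/m³, cost = 16.75 $/kg
  material J: E = 206.0 GPa, ρ = 7893 kg/m³, cost = 0.7496 $/kg
  material J: M = 34.8 MN·m per $
  material D: M = 19.7 MN·m per $
  material A: M = 8.16 MN·m per $
  material U: M = 1.40 MN·m per $
  material Q: M = 0.853 MN·m per $
  material Y: M = 0.557 MN·m per $
  material X: M = 0.502 MN·m per $
The maximum is for material J.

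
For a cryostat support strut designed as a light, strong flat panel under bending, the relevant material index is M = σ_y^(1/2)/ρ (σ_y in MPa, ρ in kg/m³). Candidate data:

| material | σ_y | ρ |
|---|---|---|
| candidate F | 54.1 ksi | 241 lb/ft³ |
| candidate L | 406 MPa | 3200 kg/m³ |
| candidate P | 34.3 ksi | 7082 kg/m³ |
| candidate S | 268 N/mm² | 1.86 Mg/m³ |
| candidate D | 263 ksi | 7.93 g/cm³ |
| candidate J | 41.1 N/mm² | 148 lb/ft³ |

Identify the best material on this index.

candidate S

Normalizing units and computing the index:
  candidate F: σ_y = 373.0 MPa, ρ = 3860 kg/m³
  candidate L: σ_y = 406.0 MPa, ρ = 3200 kg/m³
  candidate P: σ_y = 236.5 MPa, ρ = 7082 kg/m³
  candidate S: σ_y = 268.0 MPa, ρ = 1860 kg/m³
  candidate D: σ_y = 1813 MPa, ρ = 7930 kg/m³
  candidate J: σ_y = 41.10 MPa, ρ = 2371 kg/m³
  candidate S: M = 8.80×10⁻³
  candidate L: M = 6.30×10⁻³
  candidate D: M = 5.37×10⁻³
  candidate F: M = 5.00×10⁻³
  candidate J: M = 2.70×10⁻³
  candidate P: M = 2.17×10⁻³
Candidate S has the largest M.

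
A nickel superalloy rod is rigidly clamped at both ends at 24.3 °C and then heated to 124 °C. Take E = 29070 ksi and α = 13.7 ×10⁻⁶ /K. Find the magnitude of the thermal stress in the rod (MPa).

274 MPa

E = 29070 ksi = 200.4 GPa.
ΔT = 99.70 K. Constrained thermal stress σ = E·α·ΔT = 200.4×10³ MPa × 13.7×10⁻⁶ × 99.70 = 274 MPa (compressive).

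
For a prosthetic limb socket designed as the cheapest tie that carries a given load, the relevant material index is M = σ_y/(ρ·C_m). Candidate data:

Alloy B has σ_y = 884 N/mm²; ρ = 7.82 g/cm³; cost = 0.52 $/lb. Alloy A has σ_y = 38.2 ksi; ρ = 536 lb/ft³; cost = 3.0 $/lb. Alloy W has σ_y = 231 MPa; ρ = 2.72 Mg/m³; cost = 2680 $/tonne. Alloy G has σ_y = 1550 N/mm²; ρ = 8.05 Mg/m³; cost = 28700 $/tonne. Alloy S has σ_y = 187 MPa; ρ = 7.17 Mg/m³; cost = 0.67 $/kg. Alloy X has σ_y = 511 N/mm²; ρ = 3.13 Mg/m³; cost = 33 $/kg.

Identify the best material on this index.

alloy B

After converting to SI:
  alloy B: σ_y = 884.0 MPa, ρ = 7820 kg/m³, cost = 1.146 $/kg
  alloy A: σ_y = 263.4 MPa, ρ = 8586 kg/m³, cost = 6.614 $/kg
  alloy W: σ_y = 231.0 MPa, ρ = 2720 kg/m³, cost = 2.680 $/kg
  alloy G: σ_y = 1550 MPa, ρ = 8050 kg/m³, cost = 28.70 $/kg
  alloy S: σ_y = 187.0 MPa, ρ = 7170 kg/m³, cost = 0.6700 $/kg
  alloy X: σ_y = 511.0 MPa, ρ = 3130 kg/m³, cost = 33.00 $/kg
  alloy B: M = 98.6 kN·m per $
  alloy S: M = 38.9 kN·m per $
  alloy W: M = 31.7 kN·m per $
  alloy G: M = 6.71 kN·m per $
  alloy X: M = 4.95 kN·m per $
  alloy A: M = 4.64 kN·m per $
Alloy B has the largest M.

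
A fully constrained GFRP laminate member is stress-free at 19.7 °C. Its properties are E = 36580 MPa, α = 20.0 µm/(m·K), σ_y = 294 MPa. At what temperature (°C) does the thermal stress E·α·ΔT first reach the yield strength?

E = 36580 MPa = 36.58 GPa.
E·α·ΔT = 294.0 MPa ⇒ ΔT = 294.0 / (36.58×10³ × 20.0×10⁻⁶) = 401.9 K.
T = 19.7 + 401.9 = 421.6 °C.

422 °C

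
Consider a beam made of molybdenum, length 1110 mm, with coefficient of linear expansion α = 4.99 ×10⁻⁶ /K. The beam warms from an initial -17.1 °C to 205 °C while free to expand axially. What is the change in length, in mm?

ΔT = 205 − (-17.1) = 222.1 K.
ΔL = α·L₀·ΔT = 4.99×10⁻⁶ × 1110 mm × 222.1 K = 1.23 mm.

1.23 mm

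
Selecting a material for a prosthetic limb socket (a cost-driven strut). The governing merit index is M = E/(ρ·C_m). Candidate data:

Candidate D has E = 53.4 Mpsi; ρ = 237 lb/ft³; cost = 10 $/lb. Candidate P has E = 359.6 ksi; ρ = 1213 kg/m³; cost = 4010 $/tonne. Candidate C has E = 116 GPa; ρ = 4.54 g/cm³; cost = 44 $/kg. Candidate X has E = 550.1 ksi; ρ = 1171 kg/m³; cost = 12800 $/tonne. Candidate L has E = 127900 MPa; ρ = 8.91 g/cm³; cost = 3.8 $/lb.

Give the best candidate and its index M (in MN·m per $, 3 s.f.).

candidate D, M = 4.40 MN·m per $

After converting to SI:
  candidate D: E = 368.2 GPa, ρ = 3796 kg/m³, cost = 22.05 $/kg
  candidate P: E = 2.479 GPa, ρ = 1213 kg/m³, cost = 4.010 $/kg
  candidate C: E = 116.0 GPa, ρ = 4540 kg/m³, cost = 44.00 $/kg
  candidate X: E = 3.793 GPa, ρ = 1171 kg/m³, cost = 12.80 $/kg
  candidate L: E = 127.9 GPa, ρ = 8910 kg/m³, cost = 8.377 $/kg
  candidate D: M = 4.40 MN·m per $
  candidate L: M = 1.71 MN·m per $
  candidate C: M = 0.581 MN·m per $
  candidate P: M = 0.510 MN·m per $
  candidate X: M = 0.253 MN·m per $
Candidate D ranks first.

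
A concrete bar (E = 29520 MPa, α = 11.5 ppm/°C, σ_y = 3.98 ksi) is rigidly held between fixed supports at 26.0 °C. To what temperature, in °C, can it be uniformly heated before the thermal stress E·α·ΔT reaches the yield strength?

E = 29520 MPa = 29.52 GPa.
σ_y = 3.98 ksi = 27.44 MPa.
E·α·ΔT = 27.44 MPa ⇒ ΔT = 27.44 / (29.52×10³ × 11.5×10⁻⁶) = 80.83 K.
T = 26.0 + 80.83 = 106.8 °C.

107 °C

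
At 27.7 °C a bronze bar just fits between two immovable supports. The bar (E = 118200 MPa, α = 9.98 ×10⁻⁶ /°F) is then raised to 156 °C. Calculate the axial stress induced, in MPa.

E = 118200 MPa = 118.2 GPa.
α = 9.98×10⁻⁶/°F × 9/5 = 18.0×10⁻⁶/K.
ΔT = 128.3 K. Constrained thermal stress σ = E·α·ΔT = 118.2×10³ MPa × 18.0×10⁻⁶ × 128.3 = 272 MPa (compressive).

272 MPa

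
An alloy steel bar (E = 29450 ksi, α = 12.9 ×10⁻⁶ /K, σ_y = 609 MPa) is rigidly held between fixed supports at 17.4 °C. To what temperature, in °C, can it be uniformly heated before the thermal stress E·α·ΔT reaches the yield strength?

E = 29450 ksi = 203.1 GPa.
E·α·ΔT = 609.0 MPa ⇒ ΔT = 609.0 / (203.1×10³ × 12.9×10⁻⁶) = 232.5 K.
T = 17.4 + 232.5 = 249.9 °C.

250 °C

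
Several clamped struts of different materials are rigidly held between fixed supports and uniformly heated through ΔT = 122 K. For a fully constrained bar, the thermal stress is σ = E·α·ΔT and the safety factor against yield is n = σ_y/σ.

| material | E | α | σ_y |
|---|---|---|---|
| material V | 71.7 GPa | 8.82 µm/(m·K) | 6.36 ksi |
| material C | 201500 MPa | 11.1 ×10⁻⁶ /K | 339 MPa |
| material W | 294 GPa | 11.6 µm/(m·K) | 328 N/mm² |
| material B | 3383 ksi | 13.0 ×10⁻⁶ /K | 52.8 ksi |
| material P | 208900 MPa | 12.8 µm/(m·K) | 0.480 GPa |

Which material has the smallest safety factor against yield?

material V

With everything in SI (GPa, ×10⁻⁶/K, MPa):
  material V: E = 71.70, α = 8.82, σ_y = 43.85 → σ = 77.2 MPa, n = 0.568
  material C: E = 201.5, α = 11.1, σ_y = 339.0 → σ = 273 MPa, n = 1.24
  material W: E = 294.0, α = 11.6, σ_y = 328.0 → σ = 416 MPa, n = 0.788
  material B: E = 23.32, α = 13.0, σ_y = 364.0 → σ = 37.0 MPa, n = 9.84
  material P: E = 208.9, α = 12.8, σ_y = 480.0 → σ = 326 MPa, n = 1.47
Smallest n: material V with n = 0.568.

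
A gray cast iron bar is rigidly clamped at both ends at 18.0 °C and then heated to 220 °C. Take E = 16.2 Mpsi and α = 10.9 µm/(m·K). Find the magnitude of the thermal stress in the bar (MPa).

E = 16.2 Mpsi = 111.7 GPa.
ΔT = 202.0 K. Constrained thermal stress σ = E·α·ΔT = 111.7×10³ MPa × 10.9×10⁻⁶ × 202.0 = 246 MPa (compressive).

246 MPa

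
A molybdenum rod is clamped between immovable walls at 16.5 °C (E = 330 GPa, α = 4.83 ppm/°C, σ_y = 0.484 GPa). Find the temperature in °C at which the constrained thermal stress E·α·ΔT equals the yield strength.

320 °C

σ_y = 0.484 GPa = 484.0 MPa.
E·α·ΔT = 484.0 MPa ⇒ ΔT = 484.0 / (330.0×10³ × 4.83×10⁻⁶) = 303.7 K.
T = 16.5 + 303.7 = 320.2 °C.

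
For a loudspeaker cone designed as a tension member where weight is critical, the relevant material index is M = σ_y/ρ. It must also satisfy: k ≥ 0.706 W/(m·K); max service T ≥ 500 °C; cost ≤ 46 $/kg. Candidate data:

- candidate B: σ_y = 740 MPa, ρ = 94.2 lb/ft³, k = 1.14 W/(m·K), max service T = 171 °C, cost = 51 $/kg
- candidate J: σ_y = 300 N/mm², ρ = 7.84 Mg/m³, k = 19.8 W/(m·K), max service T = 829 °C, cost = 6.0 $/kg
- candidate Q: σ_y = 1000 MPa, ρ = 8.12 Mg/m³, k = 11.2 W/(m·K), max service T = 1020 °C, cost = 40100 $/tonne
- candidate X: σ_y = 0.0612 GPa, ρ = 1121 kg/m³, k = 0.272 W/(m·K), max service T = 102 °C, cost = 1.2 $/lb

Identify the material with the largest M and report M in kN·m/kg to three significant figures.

Screen on constraints: k ≥ 0.706 W/(m·K); max service T ≥ 500 °C; cost ≤ 46 $/kg. Survivors: candidate J, candidate Q.
After converting to SI:
  candidate J: σ_y = 300.0 MPa, ρ = 7840 kg/m³
  candidate Q: σ_y = 1000 MPa, ρ = 8120 kg/m³
  candidate Q: M = 123 kN·m/kg
  candidate J: M = 38.3 kN·m/kg
The maximum is for candidate Q.

candidate Q, M = 123 kN·m/kg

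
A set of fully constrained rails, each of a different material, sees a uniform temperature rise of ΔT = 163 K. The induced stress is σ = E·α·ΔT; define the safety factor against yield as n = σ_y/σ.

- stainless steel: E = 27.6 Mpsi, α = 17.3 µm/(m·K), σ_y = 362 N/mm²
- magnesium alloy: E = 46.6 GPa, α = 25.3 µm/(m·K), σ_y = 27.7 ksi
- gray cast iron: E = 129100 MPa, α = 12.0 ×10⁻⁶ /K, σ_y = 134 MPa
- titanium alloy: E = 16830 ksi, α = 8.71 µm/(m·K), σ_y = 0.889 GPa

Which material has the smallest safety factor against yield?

In consistent units (E in GPa, α in ×10⁻⁶/K, σ_y in MPa):
  stainless steel: E = 190.3, α = 17.3, σ_y = 362.0 → σ = 537 MPa, n = 0.675
  magnesium alloy: E = 46.60, α = 25.3, σ_y = 191.0 → σ = 192 MPa, n = 0.994
  gray cast iron: E = 129.1, α = 12.0, σ_y = 134.0 → σ = 253 MPa, n = 0.531
  titanium alloy: E = 116.0, α = 8.71, σ_y = 889.0 → σ = 165 MPa, n = 5.40
Gray cast iron has the lowest safety factor, n = 0.531.

gray cast iron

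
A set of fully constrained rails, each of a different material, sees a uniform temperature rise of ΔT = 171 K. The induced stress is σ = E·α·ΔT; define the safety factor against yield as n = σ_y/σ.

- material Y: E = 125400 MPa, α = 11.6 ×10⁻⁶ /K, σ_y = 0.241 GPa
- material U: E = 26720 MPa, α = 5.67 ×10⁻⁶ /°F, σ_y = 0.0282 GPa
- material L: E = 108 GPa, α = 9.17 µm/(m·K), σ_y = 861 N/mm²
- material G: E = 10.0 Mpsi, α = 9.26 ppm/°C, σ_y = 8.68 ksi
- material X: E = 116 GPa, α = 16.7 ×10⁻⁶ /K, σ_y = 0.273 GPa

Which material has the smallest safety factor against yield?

With everything in SI (GPa, ×10⁻⁶/K, MPa):
  material Y: E = 125.4, α = 11.6, σ_y = 241.0 → σ = 249 MPa, n = 0.969
  material U: E = 26.72, α = 10.2, σ_y = 28.20 → σ = 46.6 MPa, n = 0.605
  material L: E = 108.0, α = 9.17, σ_y = 861.0 → σ = 169 MPa, n = 5.08
  material G: E = 68.95, α = 9.26, σ_y = 59.85 → σ = 109 MPa, n = 0.548
  material X: E = 116.0, α = 16.7, σ_y = 273.0 → σ = 331 MPa, n = 0.824
Material G has the lowest safety factor, n = 0.548.

material G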